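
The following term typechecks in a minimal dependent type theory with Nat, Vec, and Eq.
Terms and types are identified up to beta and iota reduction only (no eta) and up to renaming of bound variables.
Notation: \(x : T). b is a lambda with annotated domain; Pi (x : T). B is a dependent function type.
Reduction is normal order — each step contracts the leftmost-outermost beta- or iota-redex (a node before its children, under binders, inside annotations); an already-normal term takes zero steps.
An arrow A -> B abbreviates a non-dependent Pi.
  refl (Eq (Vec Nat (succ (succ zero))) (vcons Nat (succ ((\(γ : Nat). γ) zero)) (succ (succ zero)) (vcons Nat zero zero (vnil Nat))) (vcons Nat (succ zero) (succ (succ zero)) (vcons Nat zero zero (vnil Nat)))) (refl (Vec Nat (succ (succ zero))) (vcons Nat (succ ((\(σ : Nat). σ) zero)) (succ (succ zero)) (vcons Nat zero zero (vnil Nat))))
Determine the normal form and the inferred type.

resulting normal form:
  refl (Eq (Vec Nat (succ (succ zero))) (vcons Nat (succ zero) (succ (succ zero)) (vcons Nat zero zero (vnil Nat))) (vcons Nat (succ zero) (succ (succ zero)) (vcons Nat zero zero (vnil Nat)))) (refl (Vec Nat (succ (succ zero))) (vcons Nat (succ zero) (succ (succ zero)) (vcons Nat zero zero (vnil Nat))))
inferred type:
  Eq (Eq (Vec Nat (succ (succ zero))) (vcons Nat (succ zero) (succ (succ zero)) (vcons Nat zero zero (vnil Nat))) (vcons Nat (succ zero) (succ (succ zero)) (vcons Nat zero zero (vnil Nat)))) (refl (Vec Nat (succ (succ zero))) (vcons Nat (succ zero) (succ (succ zero)) (vcons Nat zero zero (vnil Nat)))) (refl (Vec Nat (succ (succ zero))) (vcons Nat (succ zero) (succ (succ zero)) (vcons Nat zero zero (vnil Nat))))


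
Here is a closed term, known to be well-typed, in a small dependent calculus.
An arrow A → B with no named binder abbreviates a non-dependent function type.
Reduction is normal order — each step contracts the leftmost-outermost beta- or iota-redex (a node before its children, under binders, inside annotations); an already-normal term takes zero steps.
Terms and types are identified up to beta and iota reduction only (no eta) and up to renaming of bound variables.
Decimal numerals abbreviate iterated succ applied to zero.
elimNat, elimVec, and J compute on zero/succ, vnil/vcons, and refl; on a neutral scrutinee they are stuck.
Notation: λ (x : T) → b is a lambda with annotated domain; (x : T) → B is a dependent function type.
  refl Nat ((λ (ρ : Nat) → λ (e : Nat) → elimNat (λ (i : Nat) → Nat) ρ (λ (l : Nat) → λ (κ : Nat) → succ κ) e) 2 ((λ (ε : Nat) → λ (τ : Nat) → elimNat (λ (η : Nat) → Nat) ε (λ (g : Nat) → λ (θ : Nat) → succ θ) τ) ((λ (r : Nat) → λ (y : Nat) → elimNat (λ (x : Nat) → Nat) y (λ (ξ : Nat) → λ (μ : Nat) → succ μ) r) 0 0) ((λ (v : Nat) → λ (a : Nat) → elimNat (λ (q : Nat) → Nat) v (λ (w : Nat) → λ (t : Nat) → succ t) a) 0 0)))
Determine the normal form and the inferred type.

normal form:
  refl Nat 2
the term's type:
  Eq Nat 2 2


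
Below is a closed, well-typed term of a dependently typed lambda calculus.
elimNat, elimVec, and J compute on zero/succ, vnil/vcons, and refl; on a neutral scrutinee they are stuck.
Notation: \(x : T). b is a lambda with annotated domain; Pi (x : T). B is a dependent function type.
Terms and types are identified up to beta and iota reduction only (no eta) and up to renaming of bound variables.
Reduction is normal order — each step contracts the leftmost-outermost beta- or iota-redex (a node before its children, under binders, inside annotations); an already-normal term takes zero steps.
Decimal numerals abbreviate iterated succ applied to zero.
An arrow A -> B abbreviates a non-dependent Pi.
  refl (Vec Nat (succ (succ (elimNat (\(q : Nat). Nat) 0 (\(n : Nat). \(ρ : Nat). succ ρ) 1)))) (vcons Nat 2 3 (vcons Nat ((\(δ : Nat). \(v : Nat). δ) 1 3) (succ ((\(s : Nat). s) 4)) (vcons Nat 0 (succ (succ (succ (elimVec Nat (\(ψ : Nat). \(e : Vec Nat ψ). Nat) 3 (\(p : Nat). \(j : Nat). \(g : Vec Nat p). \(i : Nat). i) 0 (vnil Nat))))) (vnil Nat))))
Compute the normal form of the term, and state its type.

resulting normal form:
  refl (Vec Nat 3) (vcons Nat 2 3 (vcons Nat 1 5 (vcons Nat 0 6 (vnil Nat))))
the term's type:
  Eq (Vec Nat 3) (vcons Nat 2 3 (vcons Nat 1 5 (vcons Nat 0 6 (vnil Nat)))) (vcons Nat 2 3 (vcons Nat 1 5 (vcons Nat 0 6 (vnil Nat))))
observation: normalization takes exactly 8 steps under the normal-order strategy.


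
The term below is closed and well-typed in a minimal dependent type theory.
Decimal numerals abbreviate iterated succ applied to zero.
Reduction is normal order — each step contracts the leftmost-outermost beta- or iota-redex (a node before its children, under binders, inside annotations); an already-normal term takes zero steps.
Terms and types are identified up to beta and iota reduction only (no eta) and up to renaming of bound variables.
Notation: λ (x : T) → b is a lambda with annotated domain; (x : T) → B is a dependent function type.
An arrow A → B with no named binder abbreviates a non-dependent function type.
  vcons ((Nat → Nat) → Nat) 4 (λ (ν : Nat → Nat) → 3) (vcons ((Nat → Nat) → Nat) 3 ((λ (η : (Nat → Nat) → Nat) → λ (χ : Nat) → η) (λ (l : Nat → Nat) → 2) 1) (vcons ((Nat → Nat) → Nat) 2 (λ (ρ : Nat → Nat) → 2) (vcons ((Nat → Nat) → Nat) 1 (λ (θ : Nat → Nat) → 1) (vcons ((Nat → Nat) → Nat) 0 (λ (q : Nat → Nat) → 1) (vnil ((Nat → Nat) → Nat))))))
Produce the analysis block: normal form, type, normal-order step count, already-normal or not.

normal form:
  vcons ((Nat → Nat) → Nat) 4 (λ (ν : Nat → Nat) → 3) (vcons ((Nat → Nat) → Nat) 3 (λ (η : Nat → Nat) → 2) (vcons ((Nat → Nat) → Nat) 2 (λ (χ : Nat → Nat) → 2) (vcons ((Nat → Nat) → Nat) 1 (λ (l : Nat → Nat) → 1) (vcons ((Nat → Nat) → Nat) 0 (λ (ρ : Nat → Nat) → 1) (vnil ((Nat → Nat) → Nat))))))
type:
  Vec ((Nat → Nat) → Nat) 5
normal-order step count: 2
started in normal form: no
first redex: a beta-redex


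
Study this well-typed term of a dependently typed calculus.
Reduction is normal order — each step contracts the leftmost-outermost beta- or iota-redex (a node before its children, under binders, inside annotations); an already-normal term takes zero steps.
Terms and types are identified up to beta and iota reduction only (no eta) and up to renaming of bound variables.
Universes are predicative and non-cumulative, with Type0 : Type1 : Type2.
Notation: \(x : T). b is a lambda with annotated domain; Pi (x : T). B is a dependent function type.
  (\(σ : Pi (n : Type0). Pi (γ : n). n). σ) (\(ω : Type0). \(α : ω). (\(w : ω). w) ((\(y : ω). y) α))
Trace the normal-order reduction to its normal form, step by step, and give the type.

normal-order reduction:
  (\(σ : Pi (n : Type0). Pi (γ : n). n). σ) (\(ω : Type0). \(α : ω). (\(w : ω). w) ((\(y : ω). y) α))
  ~> \(σ : Type0). \(n : σ). (\(γ : σ). γ) ((\(ω : σ). ω) n)
  ~> \(σ : Type0). \(n : σ). (\(γ : σ). γ) n
  ~> \(σ : Type0). \(n : σ). n
type:
  Pi (σ : Type0). Pi (n : σ). σ


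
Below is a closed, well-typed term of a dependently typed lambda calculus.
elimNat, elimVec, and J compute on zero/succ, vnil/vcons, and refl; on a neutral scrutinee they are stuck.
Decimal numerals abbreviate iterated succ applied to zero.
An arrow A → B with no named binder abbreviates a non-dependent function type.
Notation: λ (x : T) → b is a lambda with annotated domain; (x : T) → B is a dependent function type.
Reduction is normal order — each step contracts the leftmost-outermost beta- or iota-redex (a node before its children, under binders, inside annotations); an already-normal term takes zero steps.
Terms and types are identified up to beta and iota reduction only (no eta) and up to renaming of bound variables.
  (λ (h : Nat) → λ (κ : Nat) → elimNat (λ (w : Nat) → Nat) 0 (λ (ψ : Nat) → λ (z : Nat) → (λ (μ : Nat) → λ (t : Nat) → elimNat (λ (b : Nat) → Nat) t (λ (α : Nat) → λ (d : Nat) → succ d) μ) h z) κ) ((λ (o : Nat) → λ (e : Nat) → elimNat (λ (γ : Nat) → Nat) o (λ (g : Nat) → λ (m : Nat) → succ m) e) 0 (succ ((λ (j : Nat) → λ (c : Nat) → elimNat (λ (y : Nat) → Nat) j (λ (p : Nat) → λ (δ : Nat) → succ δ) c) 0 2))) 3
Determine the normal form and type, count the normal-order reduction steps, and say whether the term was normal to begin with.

normal form:
  9
the term's type:
  Nat
steps to reach normal form (normal order): 111
started in normal form: no
first contracted redex: a beta-redex


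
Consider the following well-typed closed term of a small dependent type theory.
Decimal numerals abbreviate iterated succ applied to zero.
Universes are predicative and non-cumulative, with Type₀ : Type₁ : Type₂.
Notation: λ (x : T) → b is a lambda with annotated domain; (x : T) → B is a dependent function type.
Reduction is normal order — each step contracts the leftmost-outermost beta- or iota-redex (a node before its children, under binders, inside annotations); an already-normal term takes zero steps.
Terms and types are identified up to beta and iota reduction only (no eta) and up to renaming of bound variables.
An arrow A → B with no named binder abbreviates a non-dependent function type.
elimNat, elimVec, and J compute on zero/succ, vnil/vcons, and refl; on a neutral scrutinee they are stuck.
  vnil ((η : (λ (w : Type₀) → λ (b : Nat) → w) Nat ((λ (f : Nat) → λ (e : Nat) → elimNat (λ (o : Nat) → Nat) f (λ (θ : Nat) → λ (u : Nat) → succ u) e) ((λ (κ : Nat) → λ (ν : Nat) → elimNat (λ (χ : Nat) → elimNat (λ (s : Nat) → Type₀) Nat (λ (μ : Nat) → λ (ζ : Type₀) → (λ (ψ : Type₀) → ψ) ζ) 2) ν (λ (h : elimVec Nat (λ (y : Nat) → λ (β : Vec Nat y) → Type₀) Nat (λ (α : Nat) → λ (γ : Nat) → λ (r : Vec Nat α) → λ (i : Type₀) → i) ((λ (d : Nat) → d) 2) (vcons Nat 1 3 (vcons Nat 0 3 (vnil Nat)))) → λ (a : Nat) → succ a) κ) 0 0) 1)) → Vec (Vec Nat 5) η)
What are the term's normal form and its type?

resulting normal form:
  vnil ((η : Nat) → Vec (Vec Nat 5) η)
the term's type:
  Vec ((η : Nat) → Vec (Vec Nat 5) η) 0
observation: the leftmost-outermost redex is a beta-redex, and normalization takes 2 steps.


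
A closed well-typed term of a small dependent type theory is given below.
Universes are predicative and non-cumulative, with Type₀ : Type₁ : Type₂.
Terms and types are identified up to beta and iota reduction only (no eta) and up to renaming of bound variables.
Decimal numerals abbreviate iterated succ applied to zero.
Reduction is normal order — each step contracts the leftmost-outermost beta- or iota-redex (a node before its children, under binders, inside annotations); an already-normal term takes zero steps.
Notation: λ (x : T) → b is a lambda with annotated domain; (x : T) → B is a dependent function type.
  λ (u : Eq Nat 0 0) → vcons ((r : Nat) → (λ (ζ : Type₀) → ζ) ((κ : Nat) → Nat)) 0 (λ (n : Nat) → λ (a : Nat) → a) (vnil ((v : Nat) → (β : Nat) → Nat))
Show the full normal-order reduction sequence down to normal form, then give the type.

normal-order reduction:
  λ (u : Eq Nat 0 0) → vcons ((r : Nat) → (λ (ζ : Type₀) → ζ) ((κ : Nat) → Nat)) 0 (λ (n : Nat) → λ (a : Nat) → a) (vnil ((v : Nat) → (β : Nat) → Nat))
  ~> λ (u : Eq Nat 0 0) → vcons ((r : Nat) → (ζ : Nat) → Nat) 0 (λ (κ : Nat) → λ (n : Nat) → n) (vnil ((a : Nat) → (v : Nat) → Nat))
the term's type:
  (u : Eq Nat 0 0) → Vec ((r : Nat) → (ζ : Nat) → Nat) 1


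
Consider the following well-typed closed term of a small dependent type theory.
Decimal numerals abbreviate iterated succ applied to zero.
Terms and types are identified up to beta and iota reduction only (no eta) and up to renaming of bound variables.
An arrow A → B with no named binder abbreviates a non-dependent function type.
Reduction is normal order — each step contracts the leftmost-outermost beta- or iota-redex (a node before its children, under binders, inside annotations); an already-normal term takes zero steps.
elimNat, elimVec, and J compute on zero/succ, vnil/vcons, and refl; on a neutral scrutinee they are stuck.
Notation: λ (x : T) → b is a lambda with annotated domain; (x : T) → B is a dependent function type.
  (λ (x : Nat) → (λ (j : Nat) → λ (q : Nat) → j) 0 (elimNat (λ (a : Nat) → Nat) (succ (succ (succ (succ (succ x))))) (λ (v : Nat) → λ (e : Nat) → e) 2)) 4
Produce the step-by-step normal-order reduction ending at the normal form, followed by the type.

reduction (normal order):
  (λ (x : Nat) → (λ (j : Nat) → λ (q : Nat) → j) 0 (elimNat (λ (a : Nat) → Nat) (succ (succ (succ (succ (succ x))))) (λ (v : Nat) → λ (e : Nat) → e) 2)) 4
  ~> (λ (x : Nat) → λ (j : Nat) → x) 0 (elimNat (λ (q : Nat) → Nat) 9 (λ (a : Nat) → λ (v : Nat) → v) 2)
  ~> (λ (x : Nat) → 0) (elimNat (λ (j : Nat) → Nat) 9 (λ (q : Nat) → λ (a : Nat) → a) 2)
  ~> 0
type:
  Nat


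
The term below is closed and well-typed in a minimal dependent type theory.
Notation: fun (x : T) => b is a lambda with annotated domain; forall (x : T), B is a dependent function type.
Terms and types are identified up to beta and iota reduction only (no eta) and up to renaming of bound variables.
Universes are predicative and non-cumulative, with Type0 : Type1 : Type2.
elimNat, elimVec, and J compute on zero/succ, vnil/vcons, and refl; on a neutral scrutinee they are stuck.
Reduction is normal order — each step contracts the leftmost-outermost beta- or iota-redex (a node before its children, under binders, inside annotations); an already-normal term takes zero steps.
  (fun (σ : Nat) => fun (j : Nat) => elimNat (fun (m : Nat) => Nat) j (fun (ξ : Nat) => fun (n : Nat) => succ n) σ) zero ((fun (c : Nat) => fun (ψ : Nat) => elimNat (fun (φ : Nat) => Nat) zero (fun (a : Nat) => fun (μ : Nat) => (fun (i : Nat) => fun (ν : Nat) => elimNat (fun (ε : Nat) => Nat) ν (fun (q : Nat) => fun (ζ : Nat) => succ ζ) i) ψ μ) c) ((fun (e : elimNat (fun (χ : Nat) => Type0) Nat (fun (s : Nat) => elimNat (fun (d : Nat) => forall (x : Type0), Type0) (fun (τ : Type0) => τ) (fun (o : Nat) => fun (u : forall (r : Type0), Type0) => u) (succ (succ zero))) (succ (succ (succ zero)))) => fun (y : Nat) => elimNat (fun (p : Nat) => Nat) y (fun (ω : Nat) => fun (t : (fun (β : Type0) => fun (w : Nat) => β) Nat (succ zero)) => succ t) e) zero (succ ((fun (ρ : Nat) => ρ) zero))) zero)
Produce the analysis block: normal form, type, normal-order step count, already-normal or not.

reduced normal form:
  zero
type:
  Nat
normal-order step count: 16
term was already normal: no
first contracted redex: a beta-redex


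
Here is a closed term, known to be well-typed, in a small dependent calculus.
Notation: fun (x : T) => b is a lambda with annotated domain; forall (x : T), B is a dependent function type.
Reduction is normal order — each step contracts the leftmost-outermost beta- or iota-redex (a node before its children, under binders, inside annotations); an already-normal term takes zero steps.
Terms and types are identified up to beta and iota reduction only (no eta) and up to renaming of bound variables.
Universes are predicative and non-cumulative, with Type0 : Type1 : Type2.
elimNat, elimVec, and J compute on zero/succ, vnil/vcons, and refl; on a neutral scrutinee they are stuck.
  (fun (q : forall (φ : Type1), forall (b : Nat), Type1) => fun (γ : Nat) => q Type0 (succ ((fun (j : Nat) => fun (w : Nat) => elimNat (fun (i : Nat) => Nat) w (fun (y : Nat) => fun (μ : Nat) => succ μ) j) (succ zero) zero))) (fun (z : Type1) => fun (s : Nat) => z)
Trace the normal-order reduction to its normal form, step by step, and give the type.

normal-order reduction sequence:
  (fun (q : forall (φ : Type1), forall (b : Nat), Type1) => fun (γ : Nat) => q Type0 (succ ((fun (j : Nat) => fun (w : Nat) => elimNat (fun (i : Nat) => Nat) w (fun (y : Nat) => fun (μ : Nat) => succ μ) j) (succ zero) zero))) (fun (z : Type1) => fun (s : Nat) => z)
  ~> fun (q : Nat) => (fun (φ : Type1) => fun (b : Nat) => φ) Type0 (succ ((fun (γ : Nat) => fun (j : Nat) => elimNat (fun (w : Nat) => Nat) j (fun (i : Nat) => fun (y : Nat) => succ y) γ) (succ zero) zero))
  ~> fun (q : Nat) => (fun (φ : Nat) => Type0) (succ ((fun (b : Nat) => fun (γ : Nat) => elimNat (fun (j : Nat) => Nat) γ (fun (w : Nat) => fun (i : Nat) => succ i) b) (succ zero) zero))
  ~> fun (q : Nat) => Type0
the term's type:
  forall (q : Nat), Type1


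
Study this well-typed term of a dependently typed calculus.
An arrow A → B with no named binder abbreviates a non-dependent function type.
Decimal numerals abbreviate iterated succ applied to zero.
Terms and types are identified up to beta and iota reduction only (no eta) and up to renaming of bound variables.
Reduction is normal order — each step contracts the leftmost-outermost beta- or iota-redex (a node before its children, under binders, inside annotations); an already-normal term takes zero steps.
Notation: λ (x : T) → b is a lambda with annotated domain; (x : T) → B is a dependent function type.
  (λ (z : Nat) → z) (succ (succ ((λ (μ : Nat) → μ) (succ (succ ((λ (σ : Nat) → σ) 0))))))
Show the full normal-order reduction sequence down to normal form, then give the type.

normal-order reduction:
  (λ (z : Nat) → z) (succ (succ ((λ (μ : Nat) → μ) (succ (succ ((λ (σ : Nat) → σ) 0))))))
  ~> succ (succ ((λ (z : Nat) → z) (succ (succ ((λ (μ : Nat) → μ) 0)))))
  ~> succ (succ (succ (succ ((λ (z : Nat) → z) 0))))
  ~> 4
the term's type:
  Nat


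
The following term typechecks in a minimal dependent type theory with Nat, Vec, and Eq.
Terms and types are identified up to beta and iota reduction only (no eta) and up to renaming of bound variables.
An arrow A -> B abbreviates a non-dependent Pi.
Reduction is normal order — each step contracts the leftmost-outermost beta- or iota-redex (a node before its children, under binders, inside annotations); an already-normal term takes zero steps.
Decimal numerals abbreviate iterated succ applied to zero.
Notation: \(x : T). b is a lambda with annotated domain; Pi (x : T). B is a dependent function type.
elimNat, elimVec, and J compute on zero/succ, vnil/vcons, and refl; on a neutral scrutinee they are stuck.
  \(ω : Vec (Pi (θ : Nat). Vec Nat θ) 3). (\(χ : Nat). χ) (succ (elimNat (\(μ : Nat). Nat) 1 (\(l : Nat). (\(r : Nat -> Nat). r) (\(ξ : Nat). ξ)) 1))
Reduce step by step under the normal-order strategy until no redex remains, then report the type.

normal-order reduction:
  \(ω : Vec (Pi (θ : Nat). Vec Nat θ) 3). (\(χ : Nat). χ) (succ (elimNat (\(μ : Nat). Nat) 1 (\(l : Nat). (\(r : Nat -> Nat). r) (\(ξ : Nat). ξ)) 1))
  ~> \(ω : Vec (Pi (θ : Nat). Vec Nat θ) 3). succ (elimNat (\(χ : Nat). Nat) 1 (\(μ : Nat). (\(l : Nat -> Nat). l) (\(r : Nat). r)) 1)
  ~> \(ω : Vec (Pi (θ : Nat). Vec Nat θ) 3). succ ((\(χ : Nat). (\(μ : Nat -> Nat). μ) (\(l : Nat). l)) 0 (elimNat (\(r : Nat). Nat) 1 (\(ξ : Nat). (\(o : Nat -> Nat). o) (\(ε : Nat). ε)) 0))
  ~> \(ω : Vec (Pi (θ : Nat). Vec Nat θ) 3). succ ((\(χ : Nat -> Nat). χ) (\(μ : Nat). μ) (elimNat (\(l : Nat). Nat) 1 (\(r : Nat). (\(ξ : Nat -> Nat). ξ) (\(o : Nat). o)) 0))
  ~> \(ω : Vec (Pi (θ : Nat). Vec Nat θ) 3). succ ((\(χ : Nat). χ) (elimNat (\(μ : Nat). Nat) 1 (\(l : Nat). (\(r : Nat -> Nat). r) (\(ξ : Nat). ξ)) 0))
  ~> \(ω : Vec (Pi (θ : Nat). Vec Nat θ) 3). succ (elimNat (\(χ : Nat). Nat) 1 (\(μ : Nat). (\(l : Nat -> Nat). l) (\(r : Nat). r)) 0)
  ~> \(ω : Vec (Pi (θ : Nat). Vec Nat θ) 3). 2
the term's type:
  Vec (Pi (ω : Nat). Vec Nat ω) 3 -> Nat


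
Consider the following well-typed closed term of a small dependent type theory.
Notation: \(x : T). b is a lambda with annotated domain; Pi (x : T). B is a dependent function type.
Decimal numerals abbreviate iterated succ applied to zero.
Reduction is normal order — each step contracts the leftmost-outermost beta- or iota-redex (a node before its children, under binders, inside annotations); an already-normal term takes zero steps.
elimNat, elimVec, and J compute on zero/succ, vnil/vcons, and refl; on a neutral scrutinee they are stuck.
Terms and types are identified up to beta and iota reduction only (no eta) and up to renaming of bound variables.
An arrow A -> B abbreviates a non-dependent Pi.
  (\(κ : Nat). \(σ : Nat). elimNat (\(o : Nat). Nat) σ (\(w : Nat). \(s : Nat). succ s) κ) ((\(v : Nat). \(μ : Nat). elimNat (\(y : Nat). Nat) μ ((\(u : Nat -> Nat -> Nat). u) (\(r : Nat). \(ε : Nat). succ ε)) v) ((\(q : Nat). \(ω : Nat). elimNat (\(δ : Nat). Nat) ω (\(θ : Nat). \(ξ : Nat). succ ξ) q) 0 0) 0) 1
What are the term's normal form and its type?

resulting normal form:
  1
inferred type:
  Nat
observation: reduction starts at a beta-redex, and 10 normal-order steps reach the normal form.


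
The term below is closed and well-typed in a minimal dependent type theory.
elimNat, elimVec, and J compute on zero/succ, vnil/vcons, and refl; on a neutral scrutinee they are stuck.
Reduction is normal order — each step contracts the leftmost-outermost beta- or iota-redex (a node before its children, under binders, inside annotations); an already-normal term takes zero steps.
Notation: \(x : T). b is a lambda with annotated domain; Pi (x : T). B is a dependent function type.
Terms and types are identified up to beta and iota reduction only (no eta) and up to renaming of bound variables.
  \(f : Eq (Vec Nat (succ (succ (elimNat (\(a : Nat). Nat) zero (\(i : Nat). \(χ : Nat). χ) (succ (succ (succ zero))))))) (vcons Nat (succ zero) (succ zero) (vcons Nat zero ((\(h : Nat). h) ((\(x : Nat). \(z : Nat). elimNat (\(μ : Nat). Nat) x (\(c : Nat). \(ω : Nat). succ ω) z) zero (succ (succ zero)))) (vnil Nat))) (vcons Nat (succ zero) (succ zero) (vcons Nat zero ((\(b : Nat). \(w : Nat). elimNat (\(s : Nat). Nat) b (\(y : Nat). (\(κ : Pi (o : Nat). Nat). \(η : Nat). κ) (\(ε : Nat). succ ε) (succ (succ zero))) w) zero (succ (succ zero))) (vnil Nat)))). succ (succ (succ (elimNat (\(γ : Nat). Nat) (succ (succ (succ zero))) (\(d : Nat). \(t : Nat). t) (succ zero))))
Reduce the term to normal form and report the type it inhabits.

resulting normal form:
  \(f : Eq (Vec Nat (succ (succ zero))) (vcons Nat (succ zero) (succ zero) (vcons Nat zero (succ (succ zero)) (vnil Nat))) (vcons Nat (succ zero) (succ zero) (vcons Nat zero (succ (succ zero)) (vnil Nat)))). succ (succ (succ (succ (succ (succ zero)))))
the term's type:
  Pi (f : Eq (Vec Nat (succ (succ zero))) (vcons Nat (succ zero) (succ zero) (vcons Nat zero (succ (succ zero)) (vnil Nat))) (vcons Nat (succ zero) (succ zero) (vcons Nat zero (succ (succ zero)) (vnil Nat)))). Nat


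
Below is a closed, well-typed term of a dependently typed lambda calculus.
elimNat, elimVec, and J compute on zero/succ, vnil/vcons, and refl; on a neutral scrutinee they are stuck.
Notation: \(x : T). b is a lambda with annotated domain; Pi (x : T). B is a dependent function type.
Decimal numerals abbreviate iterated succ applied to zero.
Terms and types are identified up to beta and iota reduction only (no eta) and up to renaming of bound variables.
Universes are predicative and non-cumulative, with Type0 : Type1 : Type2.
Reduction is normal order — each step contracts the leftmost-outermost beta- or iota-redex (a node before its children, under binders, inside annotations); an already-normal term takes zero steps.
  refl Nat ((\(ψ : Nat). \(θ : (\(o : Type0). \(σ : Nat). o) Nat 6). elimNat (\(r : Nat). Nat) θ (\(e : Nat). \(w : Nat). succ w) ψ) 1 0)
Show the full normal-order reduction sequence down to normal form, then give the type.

normal-order reduction:
  refl Nat ((\(ψ : Nat). \(θ : (\(o : Type0). \(σ : Nat). o) Nat 6). elimNat (\(r : Nat). Nat) θ (\(e : Nat). \(w : Nat). succ w) ψ) 1 0)
  ~> refl Nat ((\(ψ : (\(θ : Type0). \(o : Nat). θ) Nat 6). elimNat (\(σ : Nat). Nat) ψ (\(r : Nat). \(e : Nat). succ e) 1) 0)
  ~> refl Nat (elimNat (\(ψ : Nat). Nat) 0 (\(θ : Nat). \(o : Nat). succ o) 1)
  ~> refl Nat ((\(ψ : Nat). \(θ : Nat). succ θ) 0 (elimNat (\(o : Nat). Nat) 0 (\(σ : Nat). \(r : Nat). succ r) 0))
  ~> refl Nat ((\(ψ : Nat). succ ψ) (elimNat (\(θ : Nat). Nat) 0 (\(o : Nat). \(σ : Nat). succ σ) 0))
  ~> refl Nat (succ (elimNat (\(ψ : Nat). Nat) 0 (\(θ : Nat). \(o : Nat). succ o) 0))
  ~> refl Nat 1
the term's type:
  Eq Nat 1 1


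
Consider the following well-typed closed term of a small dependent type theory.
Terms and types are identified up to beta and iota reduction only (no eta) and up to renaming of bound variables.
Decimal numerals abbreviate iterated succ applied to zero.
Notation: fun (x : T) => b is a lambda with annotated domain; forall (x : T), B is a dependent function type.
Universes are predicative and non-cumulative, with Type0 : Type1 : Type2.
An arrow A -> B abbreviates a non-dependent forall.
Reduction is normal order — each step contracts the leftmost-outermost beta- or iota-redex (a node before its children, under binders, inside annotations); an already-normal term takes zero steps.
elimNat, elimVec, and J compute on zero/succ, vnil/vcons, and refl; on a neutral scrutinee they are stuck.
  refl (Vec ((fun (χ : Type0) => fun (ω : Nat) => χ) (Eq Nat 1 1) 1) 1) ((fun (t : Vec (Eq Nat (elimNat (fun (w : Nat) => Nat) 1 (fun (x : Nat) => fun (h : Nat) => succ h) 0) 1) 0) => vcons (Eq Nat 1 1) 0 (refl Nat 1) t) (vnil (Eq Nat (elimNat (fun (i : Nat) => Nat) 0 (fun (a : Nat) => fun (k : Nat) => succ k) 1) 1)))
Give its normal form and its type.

normal form:
  refl (Vec (Eq Nat 1 1) 1) (vcons (Eq Nat 1 1) 0 (refl Nat 1) (vnil (Eq Nat 1 1)))
inferred type:
  Eq (Vec (Eq Nat 1 1) 1) (vcons (Eq Nat 1 1) 0 (refl Nat 1) (vnil (Eq Nat 1 1))) (vcons (Eq Nat 1 1) 0 (refl Nat 1) (vnil (Eq Nat 1 1)))
observation: normalization takes exactly 7 steps under the normal-order strategy.


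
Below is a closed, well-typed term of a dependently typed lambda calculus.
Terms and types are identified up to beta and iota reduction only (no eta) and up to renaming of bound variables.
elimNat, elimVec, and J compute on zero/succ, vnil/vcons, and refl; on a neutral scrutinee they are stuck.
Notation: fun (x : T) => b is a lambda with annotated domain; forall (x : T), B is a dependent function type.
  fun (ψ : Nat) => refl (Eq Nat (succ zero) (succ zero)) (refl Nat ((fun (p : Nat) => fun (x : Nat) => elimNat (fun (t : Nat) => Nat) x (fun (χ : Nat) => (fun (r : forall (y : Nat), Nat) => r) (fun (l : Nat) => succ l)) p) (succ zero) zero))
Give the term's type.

the term's type:
  forall (ψ : Nat), Eq (Eq Nat (succ zero) (succ zero)) (refl Nat (succ zero)) (refl Nat (succ zero))


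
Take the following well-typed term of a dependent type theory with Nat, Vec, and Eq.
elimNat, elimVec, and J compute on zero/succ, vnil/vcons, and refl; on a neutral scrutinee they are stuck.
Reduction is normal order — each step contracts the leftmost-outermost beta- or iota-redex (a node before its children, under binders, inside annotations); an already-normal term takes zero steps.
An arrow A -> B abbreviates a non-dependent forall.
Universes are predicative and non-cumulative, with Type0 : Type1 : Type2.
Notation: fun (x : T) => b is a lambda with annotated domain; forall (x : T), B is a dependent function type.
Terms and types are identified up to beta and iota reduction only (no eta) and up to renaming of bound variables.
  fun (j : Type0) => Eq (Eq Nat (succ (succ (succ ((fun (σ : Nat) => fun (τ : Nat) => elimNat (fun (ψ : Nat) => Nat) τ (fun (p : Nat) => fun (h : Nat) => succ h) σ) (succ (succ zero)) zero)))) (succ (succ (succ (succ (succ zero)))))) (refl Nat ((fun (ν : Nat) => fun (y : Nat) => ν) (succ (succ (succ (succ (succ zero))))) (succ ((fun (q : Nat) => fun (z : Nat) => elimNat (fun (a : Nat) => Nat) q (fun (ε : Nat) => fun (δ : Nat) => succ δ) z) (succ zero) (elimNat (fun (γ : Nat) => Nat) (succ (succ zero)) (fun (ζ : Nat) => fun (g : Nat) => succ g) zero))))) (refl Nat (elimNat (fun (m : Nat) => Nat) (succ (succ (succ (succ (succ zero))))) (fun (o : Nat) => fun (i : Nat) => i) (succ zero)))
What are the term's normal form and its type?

resulting normal form:
  fun (j : Type0) => Eq (Eq Nat (succ (succ (succ (succ (succ zero))))) (succ (succ (succ (succ (succ zero)))))) (refl Nat (succ (succ (succ (succ (succ zero)))))) (refl Nat (succ (succ (succ (succ (succ zero))))))
inferred type:
  Type0 -> Type0
observation: 15 normal-order steps separate the term from its normal form.


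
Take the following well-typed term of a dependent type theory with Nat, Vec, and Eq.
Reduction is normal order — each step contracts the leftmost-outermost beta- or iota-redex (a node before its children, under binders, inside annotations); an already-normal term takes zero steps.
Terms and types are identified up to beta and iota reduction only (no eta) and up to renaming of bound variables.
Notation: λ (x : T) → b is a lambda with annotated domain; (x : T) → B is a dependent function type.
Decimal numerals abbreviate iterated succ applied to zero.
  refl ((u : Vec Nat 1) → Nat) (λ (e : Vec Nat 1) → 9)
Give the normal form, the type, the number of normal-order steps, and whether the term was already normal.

reduced normal form:
  refl ((u : Vec Nat 1) → Nat) (λ (e : Vec Nat 1) → 9)
type:
  Eq ((u : Vec Nat 1) → Nat) (λ (e : Vec Nat 1) → 9) (λ (s : Vec Nat 1) → 9)
normal-order step count: 0
started in normal form: yes


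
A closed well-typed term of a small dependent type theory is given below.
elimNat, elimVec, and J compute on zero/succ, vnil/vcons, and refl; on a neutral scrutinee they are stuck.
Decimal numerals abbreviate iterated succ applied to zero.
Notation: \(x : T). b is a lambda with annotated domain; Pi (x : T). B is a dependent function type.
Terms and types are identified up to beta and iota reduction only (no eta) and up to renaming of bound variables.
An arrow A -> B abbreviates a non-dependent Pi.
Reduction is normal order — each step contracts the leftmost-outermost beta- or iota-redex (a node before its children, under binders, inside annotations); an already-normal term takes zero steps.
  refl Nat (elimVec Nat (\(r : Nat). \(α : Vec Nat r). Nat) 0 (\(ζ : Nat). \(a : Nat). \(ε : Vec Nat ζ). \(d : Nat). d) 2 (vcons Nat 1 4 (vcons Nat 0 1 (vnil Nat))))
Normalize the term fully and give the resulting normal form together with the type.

reduced normal form:
  refl Nat 0
the term's type:
  Eq Nat 0 0


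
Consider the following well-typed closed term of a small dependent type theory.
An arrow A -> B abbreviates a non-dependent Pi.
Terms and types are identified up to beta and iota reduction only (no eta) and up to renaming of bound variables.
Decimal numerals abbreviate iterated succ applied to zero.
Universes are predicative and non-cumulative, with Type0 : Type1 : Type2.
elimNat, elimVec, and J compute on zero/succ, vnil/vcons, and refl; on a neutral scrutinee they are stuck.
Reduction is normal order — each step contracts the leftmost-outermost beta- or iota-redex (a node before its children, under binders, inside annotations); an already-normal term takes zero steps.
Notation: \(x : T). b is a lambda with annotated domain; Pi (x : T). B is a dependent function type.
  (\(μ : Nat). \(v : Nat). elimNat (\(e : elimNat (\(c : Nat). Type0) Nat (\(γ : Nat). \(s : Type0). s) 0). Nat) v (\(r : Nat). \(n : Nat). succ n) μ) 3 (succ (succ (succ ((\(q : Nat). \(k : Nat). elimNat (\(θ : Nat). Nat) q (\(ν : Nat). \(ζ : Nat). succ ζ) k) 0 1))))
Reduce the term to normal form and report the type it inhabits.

reduced normal form:
  7
the term's type:
  Nat


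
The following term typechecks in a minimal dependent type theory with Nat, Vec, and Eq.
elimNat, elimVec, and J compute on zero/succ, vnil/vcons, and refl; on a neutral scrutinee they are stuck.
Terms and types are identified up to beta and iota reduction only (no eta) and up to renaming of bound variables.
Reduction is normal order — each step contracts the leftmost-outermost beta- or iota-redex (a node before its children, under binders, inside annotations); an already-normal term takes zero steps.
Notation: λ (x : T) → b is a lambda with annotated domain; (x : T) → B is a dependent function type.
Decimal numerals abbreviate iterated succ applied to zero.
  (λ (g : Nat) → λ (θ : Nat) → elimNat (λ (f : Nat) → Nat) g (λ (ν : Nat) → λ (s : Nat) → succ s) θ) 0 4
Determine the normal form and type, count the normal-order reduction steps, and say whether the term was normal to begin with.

reduced normal form:
  4
the term's type:
  Nat
normal-order step count: 15
already normal: no
first contracted redex: a beta-redex


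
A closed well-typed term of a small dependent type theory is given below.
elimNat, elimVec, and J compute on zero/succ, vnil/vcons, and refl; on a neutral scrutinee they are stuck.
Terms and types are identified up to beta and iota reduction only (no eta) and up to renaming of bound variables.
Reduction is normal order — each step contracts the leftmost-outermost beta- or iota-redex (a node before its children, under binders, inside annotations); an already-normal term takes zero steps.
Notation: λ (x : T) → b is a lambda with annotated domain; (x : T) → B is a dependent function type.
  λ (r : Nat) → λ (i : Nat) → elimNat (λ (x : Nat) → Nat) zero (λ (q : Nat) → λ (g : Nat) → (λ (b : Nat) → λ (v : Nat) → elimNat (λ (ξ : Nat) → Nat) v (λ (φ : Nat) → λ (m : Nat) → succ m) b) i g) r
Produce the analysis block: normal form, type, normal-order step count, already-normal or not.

resulting normal form:
  λ (r : Nat) → λ (i : Nat) → elimNat (λ (x : Nat) → Nat) zero (λ (q : Nat) → λ (g : Nat) → elimNat (λ (b : Nat) → Nat) g (λ (v : Nat) → λ (ξ : Nat) → succ ξ) i) r
the term's type:
  (r : Nat) → (i : Nat) → Nat
normal-order step count: 2
term was already normal: no
first redex: a beta-redex


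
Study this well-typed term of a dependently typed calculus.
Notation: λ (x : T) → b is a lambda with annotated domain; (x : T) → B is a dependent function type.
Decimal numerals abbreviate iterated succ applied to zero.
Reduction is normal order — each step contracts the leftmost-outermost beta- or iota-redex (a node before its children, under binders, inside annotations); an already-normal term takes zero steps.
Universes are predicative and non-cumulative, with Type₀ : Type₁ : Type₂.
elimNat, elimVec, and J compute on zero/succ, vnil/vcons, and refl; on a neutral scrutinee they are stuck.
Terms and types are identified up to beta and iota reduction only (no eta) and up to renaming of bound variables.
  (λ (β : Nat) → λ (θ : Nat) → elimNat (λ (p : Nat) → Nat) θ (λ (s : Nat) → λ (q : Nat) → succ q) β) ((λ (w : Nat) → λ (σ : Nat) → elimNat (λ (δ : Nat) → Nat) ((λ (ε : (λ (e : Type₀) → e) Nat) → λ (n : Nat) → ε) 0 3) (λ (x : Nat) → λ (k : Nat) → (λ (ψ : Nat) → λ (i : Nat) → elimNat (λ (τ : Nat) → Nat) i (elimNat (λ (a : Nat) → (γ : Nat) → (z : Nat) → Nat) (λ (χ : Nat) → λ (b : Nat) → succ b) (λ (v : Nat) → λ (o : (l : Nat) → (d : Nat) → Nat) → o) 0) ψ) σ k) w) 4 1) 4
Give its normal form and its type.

reduced normal form:
  8
inferred type:
  Nat


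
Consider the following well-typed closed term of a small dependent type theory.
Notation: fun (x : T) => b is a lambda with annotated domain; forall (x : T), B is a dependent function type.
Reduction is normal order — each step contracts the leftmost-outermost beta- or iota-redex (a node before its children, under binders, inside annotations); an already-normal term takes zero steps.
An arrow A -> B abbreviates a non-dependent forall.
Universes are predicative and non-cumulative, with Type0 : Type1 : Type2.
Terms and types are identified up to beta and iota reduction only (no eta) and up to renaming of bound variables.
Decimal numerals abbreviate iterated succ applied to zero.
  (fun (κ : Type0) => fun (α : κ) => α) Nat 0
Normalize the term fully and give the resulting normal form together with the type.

reduced normal form:
  0
the term's type:
  Nat
observation: the term reaches its normal form after 2 normal-order steps.


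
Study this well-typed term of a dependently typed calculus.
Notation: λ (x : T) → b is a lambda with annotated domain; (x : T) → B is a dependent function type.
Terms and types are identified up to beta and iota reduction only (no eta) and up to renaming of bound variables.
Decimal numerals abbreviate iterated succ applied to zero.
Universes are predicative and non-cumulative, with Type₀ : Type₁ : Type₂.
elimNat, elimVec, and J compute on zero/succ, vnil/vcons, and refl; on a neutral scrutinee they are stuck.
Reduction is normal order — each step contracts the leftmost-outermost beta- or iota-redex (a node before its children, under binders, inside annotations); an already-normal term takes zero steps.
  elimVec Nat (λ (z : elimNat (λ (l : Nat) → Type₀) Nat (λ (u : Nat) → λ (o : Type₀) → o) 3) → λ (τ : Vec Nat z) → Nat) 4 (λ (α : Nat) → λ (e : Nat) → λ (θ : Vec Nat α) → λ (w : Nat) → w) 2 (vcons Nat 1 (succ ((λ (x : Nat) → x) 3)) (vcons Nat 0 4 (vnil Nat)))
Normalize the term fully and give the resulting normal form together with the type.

normal form:
  4
type:
  Nat
observation: 11 normal-order steps separate the term from its normal form.


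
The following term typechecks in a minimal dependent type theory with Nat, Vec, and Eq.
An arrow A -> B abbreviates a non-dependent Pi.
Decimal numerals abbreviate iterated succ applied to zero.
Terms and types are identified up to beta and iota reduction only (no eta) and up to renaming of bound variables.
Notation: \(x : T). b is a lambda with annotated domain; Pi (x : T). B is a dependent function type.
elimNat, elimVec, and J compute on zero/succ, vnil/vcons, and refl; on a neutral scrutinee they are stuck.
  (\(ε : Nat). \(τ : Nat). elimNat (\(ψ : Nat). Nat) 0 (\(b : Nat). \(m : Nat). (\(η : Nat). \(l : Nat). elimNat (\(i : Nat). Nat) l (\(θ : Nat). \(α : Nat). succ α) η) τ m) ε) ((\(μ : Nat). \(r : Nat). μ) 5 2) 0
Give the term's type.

type:
  Nat


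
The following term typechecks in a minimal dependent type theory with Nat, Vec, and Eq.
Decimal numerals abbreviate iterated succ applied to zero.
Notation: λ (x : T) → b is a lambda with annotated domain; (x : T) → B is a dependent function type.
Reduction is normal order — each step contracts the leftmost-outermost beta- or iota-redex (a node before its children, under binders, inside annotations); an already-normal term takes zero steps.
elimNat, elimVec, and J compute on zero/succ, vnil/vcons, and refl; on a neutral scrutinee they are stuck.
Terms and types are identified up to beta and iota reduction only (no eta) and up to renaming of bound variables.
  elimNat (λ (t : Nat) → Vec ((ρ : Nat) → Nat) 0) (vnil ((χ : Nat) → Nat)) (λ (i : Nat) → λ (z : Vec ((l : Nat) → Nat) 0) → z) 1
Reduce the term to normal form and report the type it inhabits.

reduced normal form:
  vnil ((t : Nat) → Nat)
inferred type:
  Vec ((t : Nat) → Nat) 0
observation: 4 normal-order steps normalize the term, beginning with an elimNat iota-redex.


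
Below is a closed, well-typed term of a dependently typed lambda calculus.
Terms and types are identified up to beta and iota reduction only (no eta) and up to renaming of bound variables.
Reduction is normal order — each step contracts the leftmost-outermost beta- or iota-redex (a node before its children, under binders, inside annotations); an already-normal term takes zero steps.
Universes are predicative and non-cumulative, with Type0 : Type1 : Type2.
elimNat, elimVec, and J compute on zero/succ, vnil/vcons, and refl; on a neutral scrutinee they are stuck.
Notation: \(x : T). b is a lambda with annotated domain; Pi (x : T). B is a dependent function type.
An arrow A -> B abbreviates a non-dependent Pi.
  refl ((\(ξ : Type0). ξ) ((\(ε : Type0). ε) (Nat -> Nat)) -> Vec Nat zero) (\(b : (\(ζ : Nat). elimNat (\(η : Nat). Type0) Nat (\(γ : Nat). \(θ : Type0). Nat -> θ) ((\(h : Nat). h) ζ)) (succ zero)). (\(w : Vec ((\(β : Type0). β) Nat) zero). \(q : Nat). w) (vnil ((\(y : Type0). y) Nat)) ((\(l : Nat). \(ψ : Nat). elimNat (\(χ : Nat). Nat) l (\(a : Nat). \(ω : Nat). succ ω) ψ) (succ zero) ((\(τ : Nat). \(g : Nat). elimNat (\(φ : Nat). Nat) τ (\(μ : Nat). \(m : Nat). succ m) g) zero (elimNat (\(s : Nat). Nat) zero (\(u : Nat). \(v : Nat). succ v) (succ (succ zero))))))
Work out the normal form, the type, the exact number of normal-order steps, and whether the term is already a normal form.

reduced normal form:
  refl ((Nat -> Nat) -> Vec Nat zero) (\(ξ : Nat -> Nat). vnil Nat)
type:
  Eq ((Nat -> Nat) -> Vec Nat zero) (\(ξ : Nat -> Nat). vnil Nat) (\(ε : Nat -> Nat). vnil Nat)
steps to reach normal form (normal order): 11
already normal: no
first redex: a beta-redex
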